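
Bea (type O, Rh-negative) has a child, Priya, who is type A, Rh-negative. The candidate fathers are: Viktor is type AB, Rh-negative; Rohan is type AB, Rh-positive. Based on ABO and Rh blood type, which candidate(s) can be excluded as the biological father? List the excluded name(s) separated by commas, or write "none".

A candidate is excluded only if no genotype consistent with his phenotype could produce a type A, Rh-negative child with a type O, Rh-negative mother.
Every candidate has at least one consistent genotype combination, so none can be excluded.

none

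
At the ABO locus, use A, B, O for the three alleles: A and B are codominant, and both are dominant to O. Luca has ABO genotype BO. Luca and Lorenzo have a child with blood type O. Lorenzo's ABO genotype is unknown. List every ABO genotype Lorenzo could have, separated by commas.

For each candidate genotype of Lorenzo, check whether crossing it with BO can produce every observed child phenotype.
  AA → possible child types {A, AB} ✗
  AB → possible child types {A, B, AB} ✗
  AO → possible child types {O, A, B, AB} ✓
  BB → possible child types {B} ✗
  BO → possible child types {O, B} ✓
  OO → possible child types {O, B} ✓

AO, BO, OO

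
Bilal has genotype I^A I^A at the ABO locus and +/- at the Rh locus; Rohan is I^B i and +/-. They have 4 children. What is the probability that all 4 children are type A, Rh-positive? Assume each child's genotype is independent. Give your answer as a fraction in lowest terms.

81/4096

ABO cross I^A I^A × I^B i → 1/2 A, 1/2 AB.
Rh cross +/- × +/- → 3/4 Rh+, 1/4 Rh-; so P(type A, Rh-positive) = 1/2 × 3/4 = 3/8 per child.
All 4 independent: (3/8)^4 = 81/4096.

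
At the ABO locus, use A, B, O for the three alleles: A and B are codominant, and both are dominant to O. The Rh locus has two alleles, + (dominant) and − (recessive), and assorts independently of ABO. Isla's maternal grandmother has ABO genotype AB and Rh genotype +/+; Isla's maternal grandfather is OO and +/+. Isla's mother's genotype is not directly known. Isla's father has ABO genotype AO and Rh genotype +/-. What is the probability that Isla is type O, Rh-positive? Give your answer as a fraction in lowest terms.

Isla's mother's ABO genotype from AB × OO: 1/2 AO, 1/2 BO.
Crossing each possibility with the father AO and summing P(type O): 1/2·1/4 + 1/2·1/4 = 1/4.
Similarly for Rh via the mother's Rh distribution: P(Rh+) = 1.
Independent loci: 1/4 × 1 = 1/4.

1/4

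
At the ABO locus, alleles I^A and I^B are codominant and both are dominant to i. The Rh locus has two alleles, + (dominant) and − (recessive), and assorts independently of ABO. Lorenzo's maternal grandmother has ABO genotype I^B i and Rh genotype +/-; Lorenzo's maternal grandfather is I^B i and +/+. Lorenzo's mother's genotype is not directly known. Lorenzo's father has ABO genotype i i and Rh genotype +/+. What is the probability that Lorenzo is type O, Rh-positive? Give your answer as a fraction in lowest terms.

1/2

Lorenzo's mother's ABO genotype from I^B i × I^B i: 1/4 I^B I^B, 1/2 I^B i, 1/4 i i.
Crossing each possibility with the father i i and summing P(type O): 1/4·0 + 1/2·1/2 + 1/4·1 = 1/2.
Similarly for Rh via the mother's Rh distribution: P(Rh+) = 1.
Independent loci: 1/2 × 1 = 1/2.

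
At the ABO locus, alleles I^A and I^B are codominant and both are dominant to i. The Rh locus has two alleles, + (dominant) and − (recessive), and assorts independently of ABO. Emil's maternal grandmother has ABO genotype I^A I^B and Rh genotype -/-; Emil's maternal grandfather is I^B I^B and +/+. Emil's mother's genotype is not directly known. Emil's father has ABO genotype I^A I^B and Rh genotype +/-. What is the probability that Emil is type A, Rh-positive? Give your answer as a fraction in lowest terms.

3/32

Emil's mother's ABO genotype from I^A I^B × I^B I^B: 1/2 I^A I^B, 1/2 I^B I^B.
Crossing each possibility with the father I^A I^B and summing P(type A): 1/2·1/4 + 1/2·0 = 1/8.
Similarly for Rh via the mother's Rh distribution: P(Rh+) = 3/4.
Independent loci: 1/8 × 3/4 = 3/32.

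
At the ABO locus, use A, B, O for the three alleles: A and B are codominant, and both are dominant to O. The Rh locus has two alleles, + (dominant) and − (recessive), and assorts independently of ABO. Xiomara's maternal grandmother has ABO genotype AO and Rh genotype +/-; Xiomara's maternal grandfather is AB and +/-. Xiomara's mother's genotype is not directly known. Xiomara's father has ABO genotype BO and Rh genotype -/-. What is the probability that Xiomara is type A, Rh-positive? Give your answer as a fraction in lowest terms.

1/8

Xiomara's mother's ABO genotype from AO × AB: 1/4 AA, 1/4 AB, 1/4 AO, 1/4 BO.
Crossing each possibility with the father BO and summing P(type A): 1/4·1/2 + 1/4·1/4 + 1/4·1/4 + 1/4·0 = 1/4.
Similarly for Rh via the mother's Rh distribution: P(Rh+) = 1/2.
Independent loci: 1/4 × 1/2 = 1/8.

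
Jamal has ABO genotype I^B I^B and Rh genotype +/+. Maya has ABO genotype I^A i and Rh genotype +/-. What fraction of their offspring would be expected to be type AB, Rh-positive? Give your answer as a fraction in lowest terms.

1/2

ABO cross I^B I^B × I^A i → offspring phenotypes: 1/2 B, 1/2 AB.
Rh cross +/+ × +/- → 1 Rh+.
Independent loci: P(type AB, Rh-positive) = 1/2 × 1 = 1/2.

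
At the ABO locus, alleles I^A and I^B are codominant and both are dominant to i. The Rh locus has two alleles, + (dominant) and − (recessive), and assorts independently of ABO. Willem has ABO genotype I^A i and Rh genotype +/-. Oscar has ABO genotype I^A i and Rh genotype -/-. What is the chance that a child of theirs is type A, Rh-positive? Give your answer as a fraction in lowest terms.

ABO cross I^A i × I^A i → offspring phenotypes: 1/4 O, 3/4 A.
Rh cross +/- × -/- → 1/2 Rh+, 1/2 Rh-.
Independent loci: P(type A, Rh-positive) = 3/4 × 1/2 = 3/8.

3/8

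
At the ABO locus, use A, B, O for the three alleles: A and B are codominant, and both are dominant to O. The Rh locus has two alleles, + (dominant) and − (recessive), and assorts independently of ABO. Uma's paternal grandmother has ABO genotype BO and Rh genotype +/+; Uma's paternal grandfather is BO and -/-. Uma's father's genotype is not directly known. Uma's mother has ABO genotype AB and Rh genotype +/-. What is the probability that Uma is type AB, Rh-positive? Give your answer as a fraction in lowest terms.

3/16

Uma's father's ABO genotype from BO × BO: 1/4 BB, 1/2 BO, 1/4 OO.
Crossing each possibility with the mother AB and summing P(type AB): 1/4·1/2 + 1/2·1/4 + 1/4·0 = 1/4.
Similarly for Rh via the father's Rh distribution: P(Rh+) = 3/4.
Independent loci: 1/4 × 3/4 = 3/16.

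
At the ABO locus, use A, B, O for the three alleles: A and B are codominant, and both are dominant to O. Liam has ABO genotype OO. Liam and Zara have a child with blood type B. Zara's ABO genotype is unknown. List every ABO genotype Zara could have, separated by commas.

For each candidate genotype of Zara, check whether crossing it with OO can produce every observed child phenotype.
  AA → possible child types {A} ✗
  AB → possible child types {A, B} ✓
  AO → possible child types {O, A} ✗
  BB → possible child types {B} ✓
  BO → possible child types {O, B} ✓
  OO → possible child types {O} ✗

AB, BB, BO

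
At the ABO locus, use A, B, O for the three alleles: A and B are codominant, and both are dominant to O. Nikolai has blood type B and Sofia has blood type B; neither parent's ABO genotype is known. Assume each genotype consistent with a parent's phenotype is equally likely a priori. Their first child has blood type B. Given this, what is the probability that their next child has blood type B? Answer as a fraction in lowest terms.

Possible genotypes: Nikolai ∈ {BB, BO}; Sofia ∈ {BB, BO}.
Weight each parental genotype pair by prior × P(type-B child):
  BB × BB: posterior weight 4/15; P(next child type B) = 1.
  BB × BO: posterior weight 4/15; P(next child type B) = 1.
  BO × BB: posterior weight 4/15; P(next child type B) = 1.
  BO × BO: posterior weight 1/5; P(next child type B) = 3/4.
Weighted sum = 19/20.

19/20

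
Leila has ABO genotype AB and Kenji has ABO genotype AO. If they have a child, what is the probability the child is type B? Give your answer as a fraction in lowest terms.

ABO cross AB × AO → offspring phenotypes: 1/2 A, 1/4 B, 1/4 AB.
So P(type B) = 1/4.

1/4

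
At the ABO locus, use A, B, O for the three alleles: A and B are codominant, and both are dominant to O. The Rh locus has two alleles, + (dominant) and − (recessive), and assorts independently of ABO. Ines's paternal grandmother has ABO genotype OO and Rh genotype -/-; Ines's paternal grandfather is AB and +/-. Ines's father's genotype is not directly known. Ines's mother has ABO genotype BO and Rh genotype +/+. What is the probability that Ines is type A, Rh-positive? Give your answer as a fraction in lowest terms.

1/8

Ines's father's ABO genotype from OO × AB: 1/2 AO, 1/2 BO.
Crossing each possibility with the mother BO and summing P(type A): 1/2·1/4 + 1/2·0 = 1/8.
Similarly for Rh via the father's Rh distribution: P(Rh+) = 1.
Independent loci: 1/8 × 1 = 1/8.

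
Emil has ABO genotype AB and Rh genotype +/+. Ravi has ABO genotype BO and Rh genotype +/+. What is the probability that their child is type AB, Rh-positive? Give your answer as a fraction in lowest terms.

ABO cross AB × BO → offspring phenotypes: 1/4 A, 1/2 B, 1/4 AB.
Rh cross +/+ × +/+ → 1 Rh+.
Independent loci: P(type AB, Rh-positive) = 1/4 × 1 = 1/4.

1/4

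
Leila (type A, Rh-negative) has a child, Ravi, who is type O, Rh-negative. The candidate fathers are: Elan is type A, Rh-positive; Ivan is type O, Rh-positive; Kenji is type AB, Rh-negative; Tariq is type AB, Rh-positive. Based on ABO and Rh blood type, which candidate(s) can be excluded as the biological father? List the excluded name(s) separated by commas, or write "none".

Kenji, Tariq

A candidate is excluded only if no genotype consistent with his phenotype could produce a type O, Rh-negative child with a type A, Rh-negative mother.
Kenji (type AB, Rh-): no genotype consistent with that phenotype can produce a type-O Rh- child with a type-A mother.
Tariq (type AB, Rh+): no genotype consistent with that phenotype can produce a type-O Rh- child with a type-A mother.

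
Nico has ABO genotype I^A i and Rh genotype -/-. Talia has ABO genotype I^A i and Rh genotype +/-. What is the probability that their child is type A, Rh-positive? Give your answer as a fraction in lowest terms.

3/8

ABO cross I^A i × I^A i → offspring phenotypes: 1/4 O, 3/4 A.
Rh cross -/- × +/- → 1/2 Rh+, 1/2 Rh-.
Independent loci: P(type A, Rh-positive) = 3/4 × 1/2 = 3/8.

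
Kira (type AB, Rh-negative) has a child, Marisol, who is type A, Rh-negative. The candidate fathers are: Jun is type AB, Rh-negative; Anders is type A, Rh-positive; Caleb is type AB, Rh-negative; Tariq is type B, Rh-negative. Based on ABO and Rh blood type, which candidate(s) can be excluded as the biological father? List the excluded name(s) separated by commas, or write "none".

none

A candidate is excluded only if no genotype consistent with his phenotype could produce a type A, Rh-negative child with a type AB, Rh-negative mother.
Every candidate has at least one consistent genotype combination, so none can be excluded.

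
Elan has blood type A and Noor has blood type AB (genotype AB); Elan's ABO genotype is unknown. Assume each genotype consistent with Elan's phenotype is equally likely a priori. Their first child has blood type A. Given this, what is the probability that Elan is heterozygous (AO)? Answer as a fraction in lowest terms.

Possible genotypes: Elan ∈ {AA, AO}; Noor ∈ {AB}.
Weight each parental genotype pair by prior × P(type-A child):
  AA × AB: posterior weight 1/2.
  AO × AB: posterior weight 1/2.
Sum the posterior weight over pairs where Elan is AO: 1/2.

1/2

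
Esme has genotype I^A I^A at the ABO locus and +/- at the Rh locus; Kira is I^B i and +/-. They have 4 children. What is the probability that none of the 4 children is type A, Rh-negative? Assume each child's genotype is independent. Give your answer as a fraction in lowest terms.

2401/4096

ABO cross I^A I^A × I^B i → 1/2 A, 1/2 AB.
Rh cross +/- × +/- → 3/4 Rh+, 1/4 Rh-; so P(type A, Rh-negative) = 1/2 × 1/4 = 1/8 per child.
P(not type A, Rh-negative) = 7/8 for one child; (7/8)^4 = 2401/4096.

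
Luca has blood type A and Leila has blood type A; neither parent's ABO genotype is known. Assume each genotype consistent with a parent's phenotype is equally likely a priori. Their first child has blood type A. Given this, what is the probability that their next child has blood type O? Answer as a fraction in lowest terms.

Possible genotypes: Luca ∈ {AA, AO}; Leila ∈ {AA, AO}.
Weight each parental genotype pair by prior × P(type-A child):
  AA × AA: posterior weight 4/15; P(next child type O) = 0.
  AA × AO: posterior weight 4/15; P(next child type O) = 0.
  AO × AA: posterior weight 4/15; P(next child type O) = 0.
  AO × AO: posterior weight 1/5; P(next child type O) = 1/4.
Weighted sum = 1/20.

1/20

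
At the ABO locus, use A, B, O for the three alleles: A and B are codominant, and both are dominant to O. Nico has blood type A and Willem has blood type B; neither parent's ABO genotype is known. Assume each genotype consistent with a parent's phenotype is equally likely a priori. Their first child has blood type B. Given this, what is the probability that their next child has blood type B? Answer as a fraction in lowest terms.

Possible genotypes: Nico ∈ {AA, AO}; Willem ∈ {BB, BO}.
Weight each parental genotype pair by prior × P(type-B child):
  AO × BB: posterior weight 2/3; P(next child type B) = 1/2.
  AO × BO: posterior weight 1/3; P(next child type B) = 1/4.
Weighted sum = 5/12.

5/12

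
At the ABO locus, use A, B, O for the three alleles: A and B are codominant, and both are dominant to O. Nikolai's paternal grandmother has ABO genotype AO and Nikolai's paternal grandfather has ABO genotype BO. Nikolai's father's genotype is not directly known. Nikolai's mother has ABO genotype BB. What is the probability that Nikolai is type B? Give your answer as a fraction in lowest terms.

Nikolai's father's ABO genotype from AO × BO: 1/4 AB, 1/4 AO, 1/4 BO, 1/4 OO.
Crossing each possibility with the mother BB and summing P(type B): 1/4·1/2 + 1/4·1/2 + 1/4·1 + 1/4·1 = 3/4.

3/4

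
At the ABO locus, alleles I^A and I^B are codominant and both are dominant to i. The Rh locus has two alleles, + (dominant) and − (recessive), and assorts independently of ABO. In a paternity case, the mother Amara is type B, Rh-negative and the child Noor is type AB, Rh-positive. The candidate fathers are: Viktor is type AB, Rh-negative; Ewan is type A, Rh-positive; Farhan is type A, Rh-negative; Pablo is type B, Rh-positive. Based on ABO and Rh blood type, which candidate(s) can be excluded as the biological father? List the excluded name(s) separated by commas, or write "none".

Viktor, Farhan, Pablo

A candidate is excluded only if no genotype consistent with his phenotype could produce a type AB, Rh-positive child with a type B, Rh-negative mother.
Viktor (type AB, Rh-): no genotype consistent with that phenotype can produce a type-AB Rh+ child with a type-B mother.
Farhan (type A, Rh-): no genotype consistent with that phenotype can produce a type-AB Rh+ child with a type-B mother.
Pablo (type B, Rh+): no genotype consistent with that phenotype can produce a type-AB Rh+ child with a type-B mother.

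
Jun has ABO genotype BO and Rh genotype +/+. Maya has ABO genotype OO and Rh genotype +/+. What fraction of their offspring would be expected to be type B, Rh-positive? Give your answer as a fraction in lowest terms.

1/2

ABO cross BO × OO → offspring phenotypes: 1/2 O, 1/2 B.
Rh cross +/+ × +/+ → 1 Rh+.
Independent loci: P(type B, Rh-positive) = 1/2 × 1 = 1/2.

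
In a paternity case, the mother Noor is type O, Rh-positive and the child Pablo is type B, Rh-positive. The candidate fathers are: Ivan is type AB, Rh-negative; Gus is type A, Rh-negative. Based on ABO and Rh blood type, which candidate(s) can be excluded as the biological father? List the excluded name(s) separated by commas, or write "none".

A candidate is excluded only if no genotype consistent with his phenotype could produce a type B, Rh-positive child with a type O, Rh-positive mother.
Gus (type A, Rh-): no genotype consistent with that phenotype can produce a type-B Rh+ child with a type-O mother.

Gus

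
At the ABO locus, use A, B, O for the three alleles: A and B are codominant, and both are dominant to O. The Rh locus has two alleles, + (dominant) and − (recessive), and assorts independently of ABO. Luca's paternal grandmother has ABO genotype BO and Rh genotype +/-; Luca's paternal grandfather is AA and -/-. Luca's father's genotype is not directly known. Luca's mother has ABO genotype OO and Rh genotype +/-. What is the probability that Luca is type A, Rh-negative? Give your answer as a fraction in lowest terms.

Luca's father's ABO genotype from BO × AA: 1/2 AB, 1/2 AO.
Crossing each possibility with the mother OO and summing P(type A): 1/2·1/2 + 1/2·1/2 = 1/2.
Similarly for Rh via the father's Rh distribution: P(Rh-) = 3/8.
Independent loci: 1/2 × 3/8 = 3/16.

3/16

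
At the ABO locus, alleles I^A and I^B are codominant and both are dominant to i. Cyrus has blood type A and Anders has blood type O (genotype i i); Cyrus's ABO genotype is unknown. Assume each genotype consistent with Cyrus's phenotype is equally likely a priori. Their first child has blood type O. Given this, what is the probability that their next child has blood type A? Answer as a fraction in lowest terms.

Possible genotypes: Cyrus ∈ {I^A I^A, I^A i}; Anders ∈ {i i}.
Weight each parental genotype pair by prior × P(type-O child):
  I^A i × i i: posterior weight 1; P(next child type A) = 1/2.
Weighted sum = 1/2.

1/2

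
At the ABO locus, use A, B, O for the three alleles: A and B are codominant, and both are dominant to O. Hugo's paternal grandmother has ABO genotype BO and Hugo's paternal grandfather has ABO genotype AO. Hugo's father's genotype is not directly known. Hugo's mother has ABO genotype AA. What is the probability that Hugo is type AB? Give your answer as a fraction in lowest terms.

1/4

Hugo's father's ABO genotype from BO × AO: 1/4 AB, 1/4 AO, 1/4 BO, 1/4 OO.
Crossing each possibility with the mother AA and summing P(type AB): 1/4·1/2 + 1/4·0 + 1/4·1/2 + 1/4·0 = 1/4.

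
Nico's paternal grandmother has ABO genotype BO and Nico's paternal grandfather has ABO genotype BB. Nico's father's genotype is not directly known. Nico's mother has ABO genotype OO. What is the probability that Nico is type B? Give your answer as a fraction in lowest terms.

Nico's father's ABO genotype from BO × BB: 1/2 BB, 1/2 BO.
Crossing each possibility with the mother OO and summing P(type B): 1/2·1 + 1/2·1/2 = 3/4.

3/4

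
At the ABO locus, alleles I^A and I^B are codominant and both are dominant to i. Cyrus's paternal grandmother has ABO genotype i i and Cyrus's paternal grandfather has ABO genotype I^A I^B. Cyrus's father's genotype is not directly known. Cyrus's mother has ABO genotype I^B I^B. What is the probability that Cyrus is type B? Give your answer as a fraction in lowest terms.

3/4

Cyrus's father's ABO genotype from i i × I^A I^B: 1/2 I^A i, 1/2 I^B i.
Crossing each possibility with the mother I^B I^B and summing P(type B): 1/2·1/2 + 1/2·1 = 3/4.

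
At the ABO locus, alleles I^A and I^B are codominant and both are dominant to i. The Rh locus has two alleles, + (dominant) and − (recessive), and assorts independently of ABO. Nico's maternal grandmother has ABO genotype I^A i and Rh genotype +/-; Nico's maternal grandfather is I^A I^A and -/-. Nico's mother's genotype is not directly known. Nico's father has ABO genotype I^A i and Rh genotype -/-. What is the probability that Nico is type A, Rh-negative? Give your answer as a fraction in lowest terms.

Nico's mother's ABO genotype from I^A i × I^A I^A: 1/2 I^A I^A, 1/2 I^A i.
Crossing each possibility with the father I^A i and summing P(type A): 1/2·1 + 1/2·3/4 = 7/8.
Similarly for Rh via the mother's Rh distribution: P(Rh-) = 3/4.
Independent loci: 7/8 × 3/4 = 21/32.

21/32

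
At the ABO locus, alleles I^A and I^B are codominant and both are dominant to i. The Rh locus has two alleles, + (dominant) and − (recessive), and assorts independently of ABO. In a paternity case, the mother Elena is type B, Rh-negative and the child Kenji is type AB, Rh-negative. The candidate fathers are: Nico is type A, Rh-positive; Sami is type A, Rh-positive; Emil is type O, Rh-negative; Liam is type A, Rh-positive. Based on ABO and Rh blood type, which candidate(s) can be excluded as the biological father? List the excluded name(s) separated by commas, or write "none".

Emil

A candidate is excluded only if no genotype consistent with his phenotype could produce a type AB, Rh-negative child with a type B, Rh-negative mother.
Emil (type O, Rh-): no genotype consistent with that phenotype can produce a type-AB Rh- child with a type-B mother.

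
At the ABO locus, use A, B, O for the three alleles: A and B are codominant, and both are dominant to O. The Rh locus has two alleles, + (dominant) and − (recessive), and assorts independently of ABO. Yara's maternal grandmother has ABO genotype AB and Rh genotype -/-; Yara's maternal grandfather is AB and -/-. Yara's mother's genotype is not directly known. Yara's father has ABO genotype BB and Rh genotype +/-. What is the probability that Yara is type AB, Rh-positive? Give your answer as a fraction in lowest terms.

Yara's mother's ABO genotype from AB × AB: 1/4 AA, 1/2 AB, 1/4 BB.
Crossing each possibility with the father BB and summing P(type AB): 1/4·1 + 1/2·1/2 + 1/4·0 = 1/2.
Similarly for Rh via the mother's Rh distribution: P(Rh+) = 1/2.
Independent loci: 1/2 × 1/2 = 1/4.

1/4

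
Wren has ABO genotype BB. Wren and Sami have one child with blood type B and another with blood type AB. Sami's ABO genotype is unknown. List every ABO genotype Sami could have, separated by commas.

AB, AO

For each candidate genotype of Sami, check whether crossing it with BB can produce every observed child phenotype.
  AA → possible child types {AB} ✗
  AB → possible child types {B, AB} ✓
  AO → possible child types {B, AB} ✓
  BB → possible child types {B} ✗
  BO → possible child types {B} ✗
  OO → possible child types {B} ✗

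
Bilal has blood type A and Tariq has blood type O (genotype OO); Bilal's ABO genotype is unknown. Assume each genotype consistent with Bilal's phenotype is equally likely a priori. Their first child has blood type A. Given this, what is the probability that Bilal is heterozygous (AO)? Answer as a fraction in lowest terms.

Possible genotypes: Bilal ∈ {AA, AO}; Tariq ∈ {OO}.
Weight each parental genotype pair by prior × P(type-A child):
  AA × OO: posterior weight 2/3.
  AO × OO: posterior weight 1/3.
Sum the posterior weight over pairs where Bilal is AO: 1/3.

1/3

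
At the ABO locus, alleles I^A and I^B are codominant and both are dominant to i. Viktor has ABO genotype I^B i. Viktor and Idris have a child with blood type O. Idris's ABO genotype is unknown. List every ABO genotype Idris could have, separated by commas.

For each candidate genotype of Idris, check whether crossing it with I^B i can produce every observed child phenotype.
  I^A I^A → possible child types {A, AB} ✗
  I^A I^B → possible child types {A, B, AB} ✗
  I^A i → possible child types {O, A, B, AB} ✓
  I^B I^B → possible child types {B} ✗
  I^B i → possible child types {O, B} ✓
  i i → possible child types {O, B} ✓

I^A i, I^B i, i i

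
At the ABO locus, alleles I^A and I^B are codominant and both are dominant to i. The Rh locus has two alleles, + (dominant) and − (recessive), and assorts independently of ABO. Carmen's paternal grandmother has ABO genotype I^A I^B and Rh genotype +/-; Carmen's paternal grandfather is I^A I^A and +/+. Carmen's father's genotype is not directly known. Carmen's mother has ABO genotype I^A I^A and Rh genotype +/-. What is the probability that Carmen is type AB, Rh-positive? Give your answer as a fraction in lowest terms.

Carmen's father's ABO genotype from I^A I^B × I^A I^A: 1/2 I^A I^A, 1/2 I^A I^B.
Crossing each possibility with the mother I^A I^A and summing P(type AB): 1/2·0 + 1/2·1/2 = 1/4.
Similarly for Rh via the father's Rh distribution: P(Rh+) = 7/8.
Independent loci: 1/4 × 7/8 = 7/32.

7/32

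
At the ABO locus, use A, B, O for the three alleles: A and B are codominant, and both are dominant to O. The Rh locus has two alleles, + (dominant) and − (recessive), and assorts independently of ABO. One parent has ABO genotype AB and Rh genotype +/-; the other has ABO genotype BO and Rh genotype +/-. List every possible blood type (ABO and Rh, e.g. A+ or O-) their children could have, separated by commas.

A+, A-, B+, B-, AB+, AB-

Gametes from AB × BO give offspring ABO genotypes AB, AO, BB, BO, i.e. phenotypes A, B, AB.
Rh cross +/- × +/- → phenotypes Rh+, Rh-.
Combining independently: A+, A-, B+, B-, AB+, AB-.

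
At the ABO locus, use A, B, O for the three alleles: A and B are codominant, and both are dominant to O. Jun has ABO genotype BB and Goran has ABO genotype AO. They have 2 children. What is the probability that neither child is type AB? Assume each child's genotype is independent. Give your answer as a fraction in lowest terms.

1/4

ABO cross BB × AO → 1/2 B, 1/2 AB.
So P(type AB) = 1/2 per child.
P(not type AB) = 1/2 for one child; (1/2)^2 = 1/4.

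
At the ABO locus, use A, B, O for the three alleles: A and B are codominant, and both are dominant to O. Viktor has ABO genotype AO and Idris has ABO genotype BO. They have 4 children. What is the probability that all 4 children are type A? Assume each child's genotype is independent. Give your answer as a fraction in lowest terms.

ABO cross AO × BO → 1/4 O, 1/4 A, 1/4 B, 1/4 AB.
So P(type A) = 1/4 per child.
All 4 independent: (1/4)^4 = 1/256.

1/256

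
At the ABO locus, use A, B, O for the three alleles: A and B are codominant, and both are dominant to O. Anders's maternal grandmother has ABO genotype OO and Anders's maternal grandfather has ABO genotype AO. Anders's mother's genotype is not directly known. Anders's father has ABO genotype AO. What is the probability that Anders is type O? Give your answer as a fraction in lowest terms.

3/8

Anders's mother's ABO genotype from OO × AO: 1/2 AO, 1/2 OO.
Crossing each possibility with the father AO and summing P(type O): 1/2·1/4 + 1/2·1/2 = 3/8.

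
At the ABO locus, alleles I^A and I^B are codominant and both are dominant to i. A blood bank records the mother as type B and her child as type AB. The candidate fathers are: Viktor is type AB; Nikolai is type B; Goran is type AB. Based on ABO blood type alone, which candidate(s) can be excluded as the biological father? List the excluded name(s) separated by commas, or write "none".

Nikolai

A candidate is excluded only if no genotype consistent with his phenotype could produce a type AB child with a type B mother.
Nikolai (type B): no genotype consistent with that phenotype can produce a type-AB child with a type-B mother.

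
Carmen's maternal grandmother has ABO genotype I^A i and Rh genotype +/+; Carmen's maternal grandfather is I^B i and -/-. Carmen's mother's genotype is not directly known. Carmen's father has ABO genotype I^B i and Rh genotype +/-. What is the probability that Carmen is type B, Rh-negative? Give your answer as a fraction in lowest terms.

1/8

Carmen's mother's ABO genotype from I^A i × I^B i: 1/4 I^A I^B, 1/4 I^A i, 1/4 I^B i, 1/4 i i.
Crossing each possibility with the father I^B i and summing P(type B): 1/4·1/2 + 1/4·1/4 + 1/4·3/4 + 1/4·1/2 = 1/2.
Similarly for Rh via the mother's Rh distribution: P(Rh-) = 1/4.
Independent loci: 1/2 × 1/4 = 1/8.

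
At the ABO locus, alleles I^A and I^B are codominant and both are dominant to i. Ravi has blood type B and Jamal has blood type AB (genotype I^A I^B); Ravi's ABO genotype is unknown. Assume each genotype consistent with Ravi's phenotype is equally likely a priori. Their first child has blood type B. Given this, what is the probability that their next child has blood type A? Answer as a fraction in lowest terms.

1/8

Possible genotypes: Ravi ∈ {I^B I^B, I^B i}; Jamal ∈ {I^A I^B}.
Weight each parental genotype pair by prior × P(type-B child):
  I^B I^B × I^A I^B: posterior weight 1/2; P(next child type A) = 0.
  I^B i × I^A I^B: posterior weight 1/2; P(next child type A) = 1/4.
Weighted sum = 1/8.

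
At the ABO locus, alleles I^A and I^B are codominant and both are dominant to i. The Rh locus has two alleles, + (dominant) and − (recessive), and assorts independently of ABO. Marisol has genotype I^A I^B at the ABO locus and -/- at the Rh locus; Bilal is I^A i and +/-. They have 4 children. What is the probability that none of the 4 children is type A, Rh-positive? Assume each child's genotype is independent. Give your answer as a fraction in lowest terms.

ABO cross I^A I^B × I^A i → 1/2 A, 1/4 B, 1/4 AB.
Rh cross -/- × +/- → 1/2 Rh+, 1/2 Rh-; so P(type A, Rh-positive) = 1/2 × 1/2 = 1/4 per child.
P(not type A, Rh-positive) = 3/4 for one child; (3/4)^4 = 81/256.

81/256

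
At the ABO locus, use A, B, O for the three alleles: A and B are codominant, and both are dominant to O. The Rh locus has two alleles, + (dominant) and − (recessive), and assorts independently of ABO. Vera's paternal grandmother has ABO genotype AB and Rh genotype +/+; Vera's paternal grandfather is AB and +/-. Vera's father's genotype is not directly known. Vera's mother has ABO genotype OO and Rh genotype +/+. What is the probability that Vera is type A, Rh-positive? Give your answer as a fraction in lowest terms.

1/2

Vera's father's ABO genotype from AB × AB: 1/4 AA, 1/2 AB, 1/4 BB.
Crossing each possibility with the mother OO and summing P(type A): 1/4·1 + 1/2·1/2 + 1/4·0 = 1/2.
Similarly for Rh via the father's Rh distribution: P(Rh+) = 1.
Independent loci: 1/2 × 1 = 1/2.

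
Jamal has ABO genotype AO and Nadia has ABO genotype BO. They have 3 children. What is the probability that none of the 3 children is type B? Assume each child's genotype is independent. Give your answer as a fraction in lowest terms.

ABO cross AO × BO → 1/4 O, 1/4 A, 1/4 B, 1/4 AB.
So P(type B) = 1/4 per child.
P(not type B) = 3/4 for one child; (3/4)^3 = 27/64.

27/64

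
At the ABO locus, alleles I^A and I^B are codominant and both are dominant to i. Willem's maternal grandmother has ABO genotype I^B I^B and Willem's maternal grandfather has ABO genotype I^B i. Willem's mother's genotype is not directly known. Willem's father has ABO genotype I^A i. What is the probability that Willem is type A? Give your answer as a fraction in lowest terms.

Willem's mother's ABO genotype from I^B I^B × I^B i: 1/2 I^B I^B, 1/2 I^B i.
Crossing each possibility with the father I^A i and summing P(type A): 1/2·0 + 1/2·1/4 = 1/8.

1/8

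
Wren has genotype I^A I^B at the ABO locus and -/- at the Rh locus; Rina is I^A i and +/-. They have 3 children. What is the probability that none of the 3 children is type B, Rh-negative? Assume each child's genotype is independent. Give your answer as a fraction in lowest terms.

ABO cross I^A I^B × I^A i → 1/2 A, 1/4 B, 1/4 AB.
Rh cross -/- × +/- → 1/2 Rh+, 1/2 Rh-; so P(type B, Rh-negative) = 1/4 × 1/2 = 1/8 per child.
P(not type B, Rh-negative) = 7/8 for one child; (7/8)^3 = 343/512.

343/512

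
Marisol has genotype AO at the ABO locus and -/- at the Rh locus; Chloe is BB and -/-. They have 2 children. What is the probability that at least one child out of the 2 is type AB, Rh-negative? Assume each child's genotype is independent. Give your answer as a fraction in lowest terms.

ABO cross AO × BB → 1/2 B, 1/2 AB.
Rh cross -/- × -/- → 1 Rh-; so P(type AB, Rh-negative) = 1/2 × 1 = 1/2 per child.
P(none) = (1/2)^2 = 1/4; P(at least one) = 1 − 1/4 = 3/4.

3/4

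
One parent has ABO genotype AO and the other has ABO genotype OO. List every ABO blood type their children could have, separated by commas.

Gametes from AO × OO give offspring ABO genotypes AO, OO, i.e. phenotypes O, A.

O, A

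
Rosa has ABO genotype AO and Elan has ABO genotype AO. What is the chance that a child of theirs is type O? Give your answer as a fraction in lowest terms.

ABO cross AO × AO → offspring phenotypes: 1/4 O, 3/4 A.
So P(type O) = 1/4.

1/4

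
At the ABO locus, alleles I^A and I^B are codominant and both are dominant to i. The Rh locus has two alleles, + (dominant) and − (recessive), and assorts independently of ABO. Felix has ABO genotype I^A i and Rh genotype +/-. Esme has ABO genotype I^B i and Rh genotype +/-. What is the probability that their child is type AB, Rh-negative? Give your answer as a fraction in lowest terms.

ABO cross I^A i × I^B i → offspring phenotypes: 1/4 O, 1/4 A, 1/4 B, 1/4 AB.
Rh cross +/- × +/- → 3/4 Rh+, 1/4 Rh-.
Independent loci: P(type AB, Rh-negative) = 1/4 × 1/4 = 1/16.

1/16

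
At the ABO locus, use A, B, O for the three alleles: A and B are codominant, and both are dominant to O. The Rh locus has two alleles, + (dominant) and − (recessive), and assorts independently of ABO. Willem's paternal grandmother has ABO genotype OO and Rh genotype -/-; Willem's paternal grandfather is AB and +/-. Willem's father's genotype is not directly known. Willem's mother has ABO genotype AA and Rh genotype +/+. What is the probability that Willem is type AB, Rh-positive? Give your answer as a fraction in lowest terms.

1/4

Willem's father's ABO genotype from OO × AB: 1/2 AO, 1/2 BO.
Crossing each possibility with the mother AA and summing P(type AB): 1/2·0 + 1/2·1/2 = 1/4.
Similarly for Rh via the father's Rh distribution: P(Rh+) = 1.
Independent loci: 1/4 × 1 = 1/4.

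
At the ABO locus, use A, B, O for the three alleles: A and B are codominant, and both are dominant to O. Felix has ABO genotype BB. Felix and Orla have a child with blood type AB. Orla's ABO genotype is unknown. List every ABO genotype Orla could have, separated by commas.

AA, AB, AO

For each candidate genotype of Orla, check whether crossing it with BB can produce every observed child phenotype.
  AA → possible child types {AB} ✓
  AB → possible child types {B, AB} ✓
  AO → possible child types {B, AB} ✓
  BB → possible child types {B} ✗
  BO → possible child types {B} ✗
  OO → possible child types {B} ✗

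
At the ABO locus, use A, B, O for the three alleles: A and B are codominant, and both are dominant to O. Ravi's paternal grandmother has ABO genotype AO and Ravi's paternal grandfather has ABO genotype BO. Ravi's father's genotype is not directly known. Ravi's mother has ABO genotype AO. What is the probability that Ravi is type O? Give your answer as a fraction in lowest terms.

Ravi's father's ABO genotype from AO × BO: 1/4 AB, 1/4 AO, 1/4 BO, 1/4 OO.
Crossing each possibility with the mother AO and summing P(type O): 1/4·0 + 1/4·1/4 + 1/4·1/4 + 1/4·1/2 = 1/4.

1/4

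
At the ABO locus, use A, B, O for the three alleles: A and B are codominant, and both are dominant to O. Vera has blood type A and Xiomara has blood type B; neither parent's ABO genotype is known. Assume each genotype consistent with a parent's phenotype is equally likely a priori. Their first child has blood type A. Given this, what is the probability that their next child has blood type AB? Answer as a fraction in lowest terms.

Possible genotypes: Vera ∈ {AA, AO}; Xiomara ∈ {BB, BO}.
Weight each parental genotype pair by prior × P(type-A child):
  AA × BO: posterior weight 2/3; P(next child type AB) = 1/2.
  AO × BO: posterior weight 1/3; P(next child type AB) = 1/4.
Weighted sum = 5/12.

5/12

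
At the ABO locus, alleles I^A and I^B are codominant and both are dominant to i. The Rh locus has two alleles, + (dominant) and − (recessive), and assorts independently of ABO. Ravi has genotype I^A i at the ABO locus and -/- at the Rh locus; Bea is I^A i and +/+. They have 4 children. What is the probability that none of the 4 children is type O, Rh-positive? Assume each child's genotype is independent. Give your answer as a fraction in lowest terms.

81/256

ABO cross I^A i × I^A i → 1/4 O, 3/4 A.
Rh cross -/- × +/+ → 1 Rh+; so P(type O, Rh-positive) = 1/4 × 1 = 1/4 per child.
P(not type O, Rh-positive) = 3/4 for one child; (3/4)^4 = 81/256.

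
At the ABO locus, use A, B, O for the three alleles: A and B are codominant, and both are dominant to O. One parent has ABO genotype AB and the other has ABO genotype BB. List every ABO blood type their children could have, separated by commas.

B, AB

Gametes from AB × BB give offspring ABO genotypes AB, BB, i.e. phenotypes B, AB.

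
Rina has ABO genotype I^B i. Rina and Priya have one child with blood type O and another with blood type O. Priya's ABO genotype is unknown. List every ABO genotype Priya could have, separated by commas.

For each candidate genotype of Priya, check whether crossing it with I^B i can produce every observed child phenotype.
  I^A I^A → possible child types {A, AB} ✗
  I^A I^B → possible child types {A, B, AB} ✗
  I^A i → possible child types {O, A, B, AB} ✓
  I^B I^B → possible child types {B} ✗
  I^B i → possible child types {O, B} ✓
  i i → possible child types {O, B} ✓

I^A i, I^B i, i i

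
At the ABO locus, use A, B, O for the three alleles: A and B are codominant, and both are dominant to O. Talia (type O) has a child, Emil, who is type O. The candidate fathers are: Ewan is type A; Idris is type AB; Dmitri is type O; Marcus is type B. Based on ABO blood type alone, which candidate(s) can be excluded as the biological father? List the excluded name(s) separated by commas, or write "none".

Idris

A candidate is excluded only if no genotype consistent with his phenotype could produce a type O child with a type O mother.
Idris (type AB): no genotype consistent with that phenotype can produce a type-O child with a type-O mother.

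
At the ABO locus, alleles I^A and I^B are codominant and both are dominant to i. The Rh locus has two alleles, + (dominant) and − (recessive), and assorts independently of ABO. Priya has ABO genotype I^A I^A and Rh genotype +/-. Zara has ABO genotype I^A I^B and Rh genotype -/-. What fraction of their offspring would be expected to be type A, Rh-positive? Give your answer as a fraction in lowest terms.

ABO cross I^A I^A × I^A I^B → offspring phenotypes: 1/2 A, 1/2 AB.
Rh cross +/- × -/- → 1/2 Rh+, 1/2 Rh-.
Independent loci: P(type A, Rh-positive) = 1/2 × 1/2 = 1/4.

1/4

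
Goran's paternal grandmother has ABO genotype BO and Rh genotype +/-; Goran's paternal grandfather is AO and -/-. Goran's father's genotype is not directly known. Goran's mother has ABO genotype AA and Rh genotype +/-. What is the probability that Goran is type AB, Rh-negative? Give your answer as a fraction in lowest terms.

Goran's father's ABO genotype from BO × AO: 1/4 AB, 1/4 AO, 1/4 BO, 1/4 OO.
Crossing each possibility with the mother AA and summing P(type AB): 1/4·1/2 + 1/4·0 + 1/4·1/2 + 1/4·0 = 1/4.
Similarly for Rh via the father's Rh distribution: P(Rh-) = 3/8.
Independent loci: 1/4 × 3/8 = 3/32.

3/32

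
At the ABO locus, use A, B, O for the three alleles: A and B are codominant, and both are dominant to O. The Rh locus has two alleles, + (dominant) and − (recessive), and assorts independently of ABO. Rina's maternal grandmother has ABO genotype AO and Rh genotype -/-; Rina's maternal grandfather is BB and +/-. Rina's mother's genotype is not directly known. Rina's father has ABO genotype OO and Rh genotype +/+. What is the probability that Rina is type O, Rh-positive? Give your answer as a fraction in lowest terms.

Rina's mother's ABO genotype from AO × BB: 1/2 AB, 1/2 BO.
Crossing each possibility with the father OO and summing P(type O): 1/2·0 + 1/2·1/2 = 1/4.
Similarly for Rh via the mother's Rh distribution: P(Rh+) = 1.
Independent loci: 1/4 × 1 = 1/4.

1/4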